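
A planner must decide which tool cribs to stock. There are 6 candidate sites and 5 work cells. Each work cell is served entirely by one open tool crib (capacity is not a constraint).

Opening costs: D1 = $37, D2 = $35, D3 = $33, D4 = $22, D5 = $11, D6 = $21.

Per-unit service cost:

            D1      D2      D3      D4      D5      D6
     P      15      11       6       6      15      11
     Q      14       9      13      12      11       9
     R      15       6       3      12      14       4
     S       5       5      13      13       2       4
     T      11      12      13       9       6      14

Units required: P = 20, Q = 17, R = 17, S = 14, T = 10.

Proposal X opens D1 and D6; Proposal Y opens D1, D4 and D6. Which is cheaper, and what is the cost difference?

Proposal X: {D1, D6}: P→D6 11·20=220, Q→D6 9·17=153, R→D6 4·17=68, S→D6 4·14=56, T→D1 11·10=110. Service 607; fixed 58; total 665.
Proposal Y: {D1, D4, D6}: P→D4 6·20=120, Q→D6 9·17=153, R→D6 4·17=68, S→D6 4·14=56, T→D4 9·10=90. Service 487; fixed 80; total 567.
Difference: |665 − 567| = 98.

Proposal Y is cheaper by 98.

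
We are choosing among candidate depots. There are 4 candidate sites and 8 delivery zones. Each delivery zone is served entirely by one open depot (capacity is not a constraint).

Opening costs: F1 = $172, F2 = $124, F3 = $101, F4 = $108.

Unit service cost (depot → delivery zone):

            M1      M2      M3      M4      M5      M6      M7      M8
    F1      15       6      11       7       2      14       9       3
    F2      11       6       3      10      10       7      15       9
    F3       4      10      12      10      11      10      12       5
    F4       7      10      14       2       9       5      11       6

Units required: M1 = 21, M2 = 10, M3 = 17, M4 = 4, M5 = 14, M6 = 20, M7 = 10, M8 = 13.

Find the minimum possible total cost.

Minimum total cost: 912

For any fixed open set, each delivery zone goes to its cheapest open site; total = fixed + service.
{F2, F4}: M1→F4 7·21=147, M2→F2 6·10=60, M3→F2 3·17=51, M4→F4 2·4=8, M5→F4 9·14=126, M6→F4 5·20=100, M7→F4 11·10=110, M8→F4 6·13=78. Service 680; fixed 232; total 912.
{F1, F2, F3}: service 520 + fixed 397 = 917
{F2, F3}: service 700 + fixed 225 = 925
{F1, F2, F3, F4}: service 460 + fixed 505 = 965
No other subset beats 912.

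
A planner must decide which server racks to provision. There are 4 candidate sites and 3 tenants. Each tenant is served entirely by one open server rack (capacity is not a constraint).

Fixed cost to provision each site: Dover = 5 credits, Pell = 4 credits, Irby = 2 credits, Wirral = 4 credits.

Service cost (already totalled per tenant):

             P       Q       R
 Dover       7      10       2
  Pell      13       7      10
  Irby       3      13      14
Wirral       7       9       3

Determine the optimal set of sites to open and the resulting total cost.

For any fixed open set, each tenant goes to its cheapest open site; total = fixed + service.
{Irby, Wirral}: P→Irby 3, Q→Wirral 9, R→Wirral 3. Service 15; fixed 6; total 21.
{Dover, Irby}: service 15 + fixed 7 = 22
{Dover, Pell, Irby}: service 12 + fixed 11 = 23
{Dover, Pell, Irby, Wirral}: service 12 + fixed 15 = 27
No other subset beats 21.

Open Irby and Wirral; minimum total cost 21.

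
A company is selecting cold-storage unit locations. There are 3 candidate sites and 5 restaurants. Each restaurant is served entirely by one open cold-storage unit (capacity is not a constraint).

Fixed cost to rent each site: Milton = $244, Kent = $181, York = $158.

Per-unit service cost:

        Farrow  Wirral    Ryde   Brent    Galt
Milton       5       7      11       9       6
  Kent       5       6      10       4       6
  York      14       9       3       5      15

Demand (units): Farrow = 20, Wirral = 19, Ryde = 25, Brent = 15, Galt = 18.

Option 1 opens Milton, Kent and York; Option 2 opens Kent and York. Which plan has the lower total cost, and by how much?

Option 2 is cheaper by 244.

Option 1: {Milton, Kent, York}: Farrow→Milton 5·20=100, Wirral→Kent 6·19=114, Ryde→York 3·25=75, Brent→Kent 4·15=60, Galt→Milton 6·18=108. Service 457; fixed 583; total 1040.
Option 2: {Kent, York}: Farrow→Kent 5·20=100, Wirral→Kent 6·19=114, Ryde→York 3·25=75, Brent→Kent 4·15=60, Galt→Kent 6·18=108. Service 457; fixed 339; total 796.
Difference: |1040 − 796| = 244.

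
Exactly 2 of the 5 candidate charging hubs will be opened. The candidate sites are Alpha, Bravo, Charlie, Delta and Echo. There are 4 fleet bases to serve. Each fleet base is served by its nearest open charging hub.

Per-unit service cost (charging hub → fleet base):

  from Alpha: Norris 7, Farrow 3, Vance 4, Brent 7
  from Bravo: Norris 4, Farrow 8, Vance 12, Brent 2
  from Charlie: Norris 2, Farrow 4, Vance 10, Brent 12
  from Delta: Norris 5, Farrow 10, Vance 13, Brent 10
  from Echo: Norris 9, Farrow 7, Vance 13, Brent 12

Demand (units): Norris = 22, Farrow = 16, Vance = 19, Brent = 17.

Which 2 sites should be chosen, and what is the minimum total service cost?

With exactly 2 open, each fleet base uses its cheapest among the chosen.
{Alpha, Bravo}: Norris→Bravo 4·22=88, Farrow→Alpha 3·16=48, Vance→Alpha 4·19=76, Brent→Bravo 2·17=34. Service cost 246.
{Alpha, Charlie}: service cost 287
{Bravo, Charlie}: service cost 332
Among all 10 size-2 choices, {Alpha, Bravo} is lowest.

Choose Alpha and Bravo; total service cost 246.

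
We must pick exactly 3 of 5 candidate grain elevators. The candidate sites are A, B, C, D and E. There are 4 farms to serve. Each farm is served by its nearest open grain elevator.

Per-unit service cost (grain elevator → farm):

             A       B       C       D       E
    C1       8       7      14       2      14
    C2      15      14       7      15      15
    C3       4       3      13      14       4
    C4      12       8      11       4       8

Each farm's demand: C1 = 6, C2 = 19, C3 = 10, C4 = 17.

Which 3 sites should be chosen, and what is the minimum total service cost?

With exactly 3 open, each farm uses its cheapest among the chosen.
{B, C, D}: C1→D 2·6=12, C2→C 7·19=133, C3→B 3·10=30, C4→D 4·17=68. Service cost 243.
{A, C, D}: service cost 253
{C, D, E}: service cost 253
Among all 10 size-3 choices, {B, C, D} is lowest.

Choose B, C and D; total service cost 243.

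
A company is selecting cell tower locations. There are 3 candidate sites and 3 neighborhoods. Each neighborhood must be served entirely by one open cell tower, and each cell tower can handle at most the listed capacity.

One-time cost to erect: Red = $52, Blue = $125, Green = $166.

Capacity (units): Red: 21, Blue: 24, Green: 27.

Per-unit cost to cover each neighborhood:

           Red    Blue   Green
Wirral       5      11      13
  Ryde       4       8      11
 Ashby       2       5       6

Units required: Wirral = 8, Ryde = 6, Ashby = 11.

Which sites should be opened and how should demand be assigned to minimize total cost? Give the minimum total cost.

Open {Red, Blue}: Wirral→Red 5·8=40, Ryde→Blue 8·6=48, Ashby→Red 2·11=22.
Loads: Red carries 19/21, Blue carries 6/24. Service 110; fixed 177; total 287.
Next best feasible plan costs 296.

Minimum total cost: 287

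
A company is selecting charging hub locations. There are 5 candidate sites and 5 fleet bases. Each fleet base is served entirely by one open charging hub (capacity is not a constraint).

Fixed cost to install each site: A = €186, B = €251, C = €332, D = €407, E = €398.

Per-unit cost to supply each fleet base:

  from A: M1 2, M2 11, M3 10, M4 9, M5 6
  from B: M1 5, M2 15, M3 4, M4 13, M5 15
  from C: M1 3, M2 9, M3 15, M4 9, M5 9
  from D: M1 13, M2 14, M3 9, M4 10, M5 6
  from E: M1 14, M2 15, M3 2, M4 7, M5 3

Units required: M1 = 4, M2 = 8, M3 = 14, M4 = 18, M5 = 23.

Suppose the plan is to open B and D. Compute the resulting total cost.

Total cost: 1164

Each fleet base is assigned to its cheapest site among the open ones.
{B, D}: M1→B 5·4=20, M2→D 14·8=112, M3→B 4·14=56, M4→D 10·18=180, M5→D 6·23=138. Service 506; fixed 658; total 1164.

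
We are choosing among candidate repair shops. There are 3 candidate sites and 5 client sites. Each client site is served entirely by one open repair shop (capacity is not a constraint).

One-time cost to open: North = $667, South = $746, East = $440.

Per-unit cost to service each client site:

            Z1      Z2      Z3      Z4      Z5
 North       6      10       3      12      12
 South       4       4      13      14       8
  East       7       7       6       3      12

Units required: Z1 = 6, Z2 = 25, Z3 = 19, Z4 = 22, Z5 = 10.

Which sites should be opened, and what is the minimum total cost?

Open East only; minimum total cost 957.

For any fixed open set, each client site goes to its cheapest open site; total = fixed + service.
{East}: Z1→East 7·6=42, Z2→East 7·25=175, Z3→East 6·19=114, Z4→East 3·22=66, Z5→East 12·10=120. Service 517; fixed 440; total 957.
{North}: service 727 + fixed 667 = 1394
{South}: service 759 + fixed 746 = 1505
{North, South, East}: Z1→South 4·6=24, Z2→South 4·25=100, Z3→North 3·19=57, Z4→East 3·22=66, Z5→South 8·10=80. Service 327; fixed 1853; total 2180.
No other subset beats 957.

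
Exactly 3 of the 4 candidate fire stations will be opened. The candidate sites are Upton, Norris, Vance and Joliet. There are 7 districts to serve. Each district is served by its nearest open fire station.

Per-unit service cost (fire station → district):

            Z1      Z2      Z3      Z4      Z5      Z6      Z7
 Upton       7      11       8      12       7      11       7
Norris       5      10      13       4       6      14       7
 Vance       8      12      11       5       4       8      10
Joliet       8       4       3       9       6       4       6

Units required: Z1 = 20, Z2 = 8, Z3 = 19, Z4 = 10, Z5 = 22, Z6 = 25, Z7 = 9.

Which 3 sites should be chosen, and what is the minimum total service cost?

With exactly 3 open, each district uses its cheapest among the chosen.
{Norris, Vance, Joliet}: Z1→Norris 5·20=100, Z2→Joliet 4·8=32, Z3→Joliet 3·19=57, Z4→Norris 4·10=40, Z5→Vance 4·22=88, Z6→Joliet 4·25=100, Z7→Joliet 6·9=54. Service cost 471.
{Upton, Norris, Joliet}: service cost 515
{Upton, Vance, Joliet}: service cost 521
Among all 4 size-3 choices, {Norris, Vance, Joliet} is lowest.

Choose Norris, Vance and Joliet; total service cost 471.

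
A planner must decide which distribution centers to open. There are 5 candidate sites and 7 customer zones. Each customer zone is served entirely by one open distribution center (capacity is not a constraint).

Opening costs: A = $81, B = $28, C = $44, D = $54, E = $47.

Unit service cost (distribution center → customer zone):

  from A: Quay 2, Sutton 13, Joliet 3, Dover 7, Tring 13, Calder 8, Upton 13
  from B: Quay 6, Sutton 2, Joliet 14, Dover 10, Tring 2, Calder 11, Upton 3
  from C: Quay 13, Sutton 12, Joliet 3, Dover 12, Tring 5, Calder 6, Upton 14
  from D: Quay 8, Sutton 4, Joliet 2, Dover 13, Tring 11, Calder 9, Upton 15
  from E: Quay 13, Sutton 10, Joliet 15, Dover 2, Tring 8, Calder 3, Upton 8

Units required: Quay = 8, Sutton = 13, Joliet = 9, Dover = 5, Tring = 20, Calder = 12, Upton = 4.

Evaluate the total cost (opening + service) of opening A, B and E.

Each customer zone is assigned to its cheapest site among the open ones.
{A, B, E}: Quay→A 2·8=16, Sutton→B 2·13=26, Joliet→A 3·9=27, Dover→E 2·5=10, Tring→B 2·20=40, Calder→E 3·12=36, Upton→B 3·4=12. Service 167; fixed 156; total 323.

Total cost: 323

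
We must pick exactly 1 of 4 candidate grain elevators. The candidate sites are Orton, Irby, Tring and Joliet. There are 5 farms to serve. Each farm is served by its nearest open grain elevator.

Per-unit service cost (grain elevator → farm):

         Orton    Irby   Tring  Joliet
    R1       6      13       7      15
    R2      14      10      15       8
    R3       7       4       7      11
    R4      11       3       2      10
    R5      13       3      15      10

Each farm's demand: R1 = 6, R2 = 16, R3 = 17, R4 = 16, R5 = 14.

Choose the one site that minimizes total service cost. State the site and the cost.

Choose Irby only; total service cost 396.

With exactly 1 open, each farm uses its cheapest among the chosen.
{Irby}: R1→Irby 13·6=78, R2→Irby 10·16=160, R3→Irby 4·17=68, R4→Irby 3·16=48, R5→Irby 3·14=42. Service cost 396.
{Tring}: service cost 643
{Joliet}: service cost 705
Among all 4 size-1 choices, {Irby} is lowest.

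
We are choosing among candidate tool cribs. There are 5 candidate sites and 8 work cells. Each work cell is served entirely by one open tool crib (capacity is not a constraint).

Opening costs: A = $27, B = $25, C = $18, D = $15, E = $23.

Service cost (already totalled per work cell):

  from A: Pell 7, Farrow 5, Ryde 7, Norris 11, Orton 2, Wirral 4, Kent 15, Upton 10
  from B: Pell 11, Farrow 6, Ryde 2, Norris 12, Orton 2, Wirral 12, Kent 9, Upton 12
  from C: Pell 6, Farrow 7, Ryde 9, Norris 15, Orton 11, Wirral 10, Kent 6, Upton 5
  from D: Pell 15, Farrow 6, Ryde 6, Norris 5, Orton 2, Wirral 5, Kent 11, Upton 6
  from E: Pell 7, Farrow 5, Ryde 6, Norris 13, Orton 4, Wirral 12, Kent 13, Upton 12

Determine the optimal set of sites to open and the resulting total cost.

For any fixed open set, each work cell goes to its cheapest open site; total = fixed + service.
{D}: Pell→D 15, Farrow→D 6, Ryde→D 6, Norris→D 5, Orton→D 2, Wirral→D 5, Kent→D 11, Upton→D 6. Service 56; fixed 15; total 71.
{C, D}: Pell→C 6, Farrow→D 6, Ryde→D 6, Norris→D 5, Orton→D 2, Wirral→D 5, Kent→C 6, Upton→C 5. Service 41; fixed 33; total 74.
{D, E}: service 47 + fixed 38 = 85
{A, B, C, D, E}: Pell→C 6, Farrow→A 5, Ryde→B 2, Norris→D 5, Orton→A 2, Wirral→A 4, Kent→C 6, Upton→C 5. Service 35; fixed 108; total 143.
No other subset beats 71.

Open D only; minimum total cost 71.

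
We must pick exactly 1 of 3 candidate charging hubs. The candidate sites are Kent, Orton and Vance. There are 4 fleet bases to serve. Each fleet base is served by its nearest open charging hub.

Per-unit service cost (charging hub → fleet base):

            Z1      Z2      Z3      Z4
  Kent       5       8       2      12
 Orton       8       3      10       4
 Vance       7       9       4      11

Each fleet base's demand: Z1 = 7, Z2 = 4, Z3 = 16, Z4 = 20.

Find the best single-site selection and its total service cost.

With exactly 1 open, each fleet base uses its cheapest among the chosen.
{Orton}: Z1→Orton 8·7=56, Z2→Orton 3·4=12, Z3→Orton 10·16=160, Z4→Orton 4·20=80. Service cost 308.
{Kent}: service cost 339
{Vance}: service cost 369
Among all 3 size-1 choices, {Orton} is lowest.

Choose Orton only; total service cost 308.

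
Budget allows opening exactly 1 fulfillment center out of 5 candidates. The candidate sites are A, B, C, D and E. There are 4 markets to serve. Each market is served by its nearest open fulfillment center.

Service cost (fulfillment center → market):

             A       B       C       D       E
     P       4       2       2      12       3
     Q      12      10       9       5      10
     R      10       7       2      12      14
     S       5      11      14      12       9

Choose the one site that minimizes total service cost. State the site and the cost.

Choose C only; total service cost 27.

With exactly 1 open, each market uses its cheapest among the chosen.
{C}: P→C 2, Q→C 9, R→C 2, S→C 14. Service cost 27.
{B}: service cost 30
{A}: service cost 31
Among all 5 size-1 choices, {C} is lowest.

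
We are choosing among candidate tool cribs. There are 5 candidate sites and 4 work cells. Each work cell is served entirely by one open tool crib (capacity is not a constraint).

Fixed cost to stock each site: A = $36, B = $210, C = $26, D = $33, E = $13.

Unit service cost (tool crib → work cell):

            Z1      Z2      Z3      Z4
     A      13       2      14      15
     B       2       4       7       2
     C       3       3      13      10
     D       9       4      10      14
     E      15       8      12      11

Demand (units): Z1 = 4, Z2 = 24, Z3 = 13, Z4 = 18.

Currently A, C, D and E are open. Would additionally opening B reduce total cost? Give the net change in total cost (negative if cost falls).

No — net change +23 (cost rises by 23).

Current service cost with {A, C, D, E}: 370.
Adding B: each work cell re-picks its cheapest; new service cost 183, saving 187.
Extra fixed cost: 210. Net change = 210 − 187 = 23.
(Totals: 478 → 501.)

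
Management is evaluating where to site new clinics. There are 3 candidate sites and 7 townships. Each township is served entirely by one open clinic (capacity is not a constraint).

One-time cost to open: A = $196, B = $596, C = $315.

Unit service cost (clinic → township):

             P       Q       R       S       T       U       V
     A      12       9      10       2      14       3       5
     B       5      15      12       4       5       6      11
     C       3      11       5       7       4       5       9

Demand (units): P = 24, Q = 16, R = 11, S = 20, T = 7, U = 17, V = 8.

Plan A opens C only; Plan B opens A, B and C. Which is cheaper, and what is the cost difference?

Plan A is cheaper by 594.

Plan A: {C}: P→C 3·24=72, Q→C 11·16=176, R→C 5·11=55, S→C 7·20=140, T→C 4·7=28, U→C 5·17=85, V→C 9·8=72. Service 628; fixed 315; total 943.
Plan B: {A, B, C}: P→C 3·24=72, Q→A 9·16=144, R→C 5·11=55, S→A 2·20=40, T→C 4·7=28, U→A 3·17=51, V→A 5·8=40. Service 430; fixed 1107; total 1537.
Difference: |943 − 1537| = 594.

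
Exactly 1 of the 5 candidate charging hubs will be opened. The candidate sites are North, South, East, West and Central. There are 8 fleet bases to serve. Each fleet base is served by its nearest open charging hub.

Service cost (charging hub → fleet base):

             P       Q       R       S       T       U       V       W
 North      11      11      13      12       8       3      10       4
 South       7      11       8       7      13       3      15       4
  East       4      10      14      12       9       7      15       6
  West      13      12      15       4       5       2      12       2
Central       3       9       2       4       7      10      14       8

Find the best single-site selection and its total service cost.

With exactly 1 open, each fleet base uses its cheapest among the chosen.
{Central}: P→Central 3, Q→Central 9, R→Central 2, S→Central 4, T→Central 7, U→Central 10, V→Central 14, W→Central 8. Service cost 57.
{West}: service cost 65
{South}: service cost 68
Among all 5 size-1 choices, {Central} is lowest.

Choose Central only; total service cost 57.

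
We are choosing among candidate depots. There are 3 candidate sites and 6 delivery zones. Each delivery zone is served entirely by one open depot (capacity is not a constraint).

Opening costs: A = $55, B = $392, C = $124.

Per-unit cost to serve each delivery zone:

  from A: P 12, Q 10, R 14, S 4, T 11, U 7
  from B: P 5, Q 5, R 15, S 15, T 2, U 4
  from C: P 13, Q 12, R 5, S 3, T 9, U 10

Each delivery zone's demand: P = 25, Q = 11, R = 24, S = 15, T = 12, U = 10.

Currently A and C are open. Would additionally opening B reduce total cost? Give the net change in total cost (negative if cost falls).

Current service cost with {A, C}: 753.
Adding B: each delivery zone re-picks its cheapest; new service cost 409, saving 344.
Extra fixed cost: 392. Net change = 392 − 344 = 48.
(Totals: 932 → 980.)

No — net change +48 (cost rises by 48).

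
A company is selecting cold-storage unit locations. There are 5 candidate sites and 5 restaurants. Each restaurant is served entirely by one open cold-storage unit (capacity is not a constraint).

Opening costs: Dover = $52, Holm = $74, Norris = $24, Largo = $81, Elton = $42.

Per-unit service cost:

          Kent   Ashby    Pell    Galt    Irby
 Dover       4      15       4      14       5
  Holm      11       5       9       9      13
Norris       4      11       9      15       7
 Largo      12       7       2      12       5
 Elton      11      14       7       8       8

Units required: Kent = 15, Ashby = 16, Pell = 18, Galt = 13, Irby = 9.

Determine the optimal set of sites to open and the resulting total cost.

Open Dover and Holm; minimum total cost 500.

For any fixed open set, each restaurant goes to its cheapest open site; total = fixed + service.
{Dover, Holm}: Kent→Dover 4·15=60, Ashby→Holm 5·16=80, Pell→Dover 4·18=72, Galt→Holm 9·13=117, Irby→Dover 5·9=45. Service 374; fixed 126; total 500.
{Norris, Largo, Elton}: Kent→Norris 4·15=60, Ashby→Largo 7·16=112, Pell→Largo 2·18=36, Galt→Elton 8·13=104, Irby→Largo 5·9=45. Service 357; fixed 147; total 504.
{Norris, Largo}: service 409 + fixed 105 = 514
{Dover, Holm, Norris, Largo, Elton}: service 325 + fixed 273 = 598
No other subset beats 500.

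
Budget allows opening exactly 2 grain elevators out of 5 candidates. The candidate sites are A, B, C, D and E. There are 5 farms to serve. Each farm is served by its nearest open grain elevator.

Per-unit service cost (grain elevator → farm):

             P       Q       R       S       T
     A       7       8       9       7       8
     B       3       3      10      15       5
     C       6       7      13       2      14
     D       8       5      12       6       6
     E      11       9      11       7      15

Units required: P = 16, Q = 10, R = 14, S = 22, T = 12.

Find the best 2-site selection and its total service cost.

With exactly 2 open, each farm uses its cheapest among the chosen.
{B, C}: P→B 3·16=48, Q→B 3·10=30, R→B 10·14=140, S→C 2·22=44, T→B 5·12=60. Service cost 322.
{B, D}: service cost 410
{A, B}: service cost 418
Among all 10 size-2 choices, {B, C} is lowest.

Choose B and C; total service cost 322.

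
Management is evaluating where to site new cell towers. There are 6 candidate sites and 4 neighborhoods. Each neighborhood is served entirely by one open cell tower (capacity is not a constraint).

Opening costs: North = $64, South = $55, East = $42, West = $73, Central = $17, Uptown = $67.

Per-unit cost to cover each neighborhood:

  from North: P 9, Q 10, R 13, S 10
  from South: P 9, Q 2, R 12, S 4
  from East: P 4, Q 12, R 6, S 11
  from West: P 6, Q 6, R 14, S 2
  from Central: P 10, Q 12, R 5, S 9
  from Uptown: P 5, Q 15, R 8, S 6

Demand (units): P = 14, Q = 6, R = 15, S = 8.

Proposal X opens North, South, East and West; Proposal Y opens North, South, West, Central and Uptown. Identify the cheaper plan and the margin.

Proposal X is cheaper by 41.

Proposal X: {North, South, East, West}: P→East 4·14=56, Q→South 2·6=12, R→East 6·15=90, S→West 2·8=16. Service 174; fixed 234; total 408.
Proposal Y: {North, South, West, Central, Uptown}: P→Uptown 5·14=70, Q→South 2·6=12, R→Central 5·15=75, S→West 2·8=16. Service 173; fixed 276; total 449.
Difference: |408 − 449| = 41.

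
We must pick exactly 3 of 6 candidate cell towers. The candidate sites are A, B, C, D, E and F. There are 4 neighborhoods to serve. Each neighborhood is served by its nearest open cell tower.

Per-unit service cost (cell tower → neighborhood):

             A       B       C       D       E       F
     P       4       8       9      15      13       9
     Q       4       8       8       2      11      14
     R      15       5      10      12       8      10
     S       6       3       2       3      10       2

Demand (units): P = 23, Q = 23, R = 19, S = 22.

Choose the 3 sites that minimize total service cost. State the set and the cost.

Choose A, B and D; total service cost 299.

With exactly 3 open, each neighborhood uses its cheapest among the chosen.
{A, B, D}: P→A 4·23=92, Q→D 2·23=46, R→B 5·19=95, S→B 3·22=66. Service cost 299.
{A, B, C}: service cost 323
{A, B, F}: service cost 323
Among all 20 size-3 choices, {A, B, D} is lowest.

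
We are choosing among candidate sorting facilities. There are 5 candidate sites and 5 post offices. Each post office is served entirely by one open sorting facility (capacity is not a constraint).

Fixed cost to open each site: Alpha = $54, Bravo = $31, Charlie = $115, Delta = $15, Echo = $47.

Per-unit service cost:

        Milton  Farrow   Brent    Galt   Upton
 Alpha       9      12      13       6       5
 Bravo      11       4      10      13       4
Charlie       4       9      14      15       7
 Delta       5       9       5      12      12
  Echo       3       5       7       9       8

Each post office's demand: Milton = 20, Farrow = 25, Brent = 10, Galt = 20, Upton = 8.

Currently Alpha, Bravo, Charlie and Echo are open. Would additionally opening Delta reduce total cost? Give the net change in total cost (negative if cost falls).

Yes — net change −5 (cost falls by 5).

Current service cost with {Alpha, Bravo, Charlie, Echo}: 382.
Adding Delta: each post office re-picks its cheapest; new service cost 362, saving 20.
Extra fixed cost: 15. Net change = 15 − 20 = -5.
(Totals: 629 → 624.)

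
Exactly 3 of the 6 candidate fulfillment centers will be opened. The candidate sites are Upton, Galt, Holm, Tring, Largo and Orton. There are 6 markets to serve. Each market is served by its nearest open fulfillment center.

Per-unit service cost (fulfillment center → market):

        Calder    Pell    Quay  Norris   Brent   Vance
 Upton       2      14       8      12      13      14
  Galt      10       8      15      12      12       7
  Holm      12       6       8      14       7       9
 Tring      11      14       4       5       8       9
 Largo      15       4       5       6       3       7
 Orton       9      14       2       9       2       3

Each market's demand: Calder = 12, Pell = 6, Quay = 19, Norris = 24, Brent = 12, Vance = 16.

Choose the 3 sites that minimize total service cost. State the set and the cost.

Choose Upton, Largo and Orton; total service cost 302.

With exactly 3 open, each market uses its cheapest among the chosen.
{Upton, Largo, Orton}: Calder→Upton 2·12=24, Pell→Largo 4·6=24, Quay→Orton 2·19=38, Norris→Largo 6·24=144, Brent→Orton 2·12=24, Vance→Orton 3·16=48. Service cost 302.
{Upton, Tring, Orton}: service cost 338
{Tring, Largo, Orton}: service cost 362
Among all 20 size-3 choices, {Upton, Largo, Orton} is lowest.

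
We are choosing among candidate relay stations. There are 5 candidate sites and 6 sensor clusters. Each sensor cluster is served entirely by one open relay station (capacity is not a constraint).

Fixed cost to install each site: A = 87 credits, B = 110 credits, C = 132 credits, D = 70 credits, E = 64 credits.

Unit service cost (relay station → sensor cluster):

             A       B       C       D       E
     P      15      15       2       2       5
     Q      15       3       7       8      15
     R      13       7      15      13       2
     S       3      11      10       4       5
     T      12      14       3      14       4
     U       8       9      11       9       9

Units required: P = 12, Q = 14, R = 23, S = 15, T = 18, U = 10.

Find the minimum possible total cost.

Minimum total cost: 538

For any fixed open set, each sensor cluster goes to its cheapest open site; total = fixed + service.
{D, E}: P→D 2·12=24, Q→D 8·14=112, R→E 2·23=46, S→D 4·15=60, T→E 4·18=72, U→D 9·10=90. Service 404; fixed 134; total 538.
{B, E}: service 385 + fixed 174 = 559
{B, D, E}: service 334 + fixed 244 = 578
{A, B, C, D, E}: P→C 2·12=24, Q→B 3·14=42, R→E 2·23=46, S→A 3·15=45, T→C 3·18=54, U→A 8·10=80. Service 291; fixed 463; total 754.
No other subset beats 538.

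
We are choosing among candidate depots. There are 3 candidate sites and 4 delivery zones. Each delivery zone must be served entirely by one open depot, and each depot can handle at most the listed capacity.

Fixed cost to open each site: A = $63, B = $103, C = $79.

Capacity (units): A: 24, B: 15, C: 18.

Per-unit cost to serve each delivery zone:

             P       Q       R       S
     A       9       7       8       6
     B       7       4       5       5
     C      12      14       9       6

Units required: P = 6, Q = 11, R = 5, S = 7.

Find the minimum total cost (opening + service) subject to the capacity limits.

Minimum total cost: 346

Open {A, B}: P→A 9·6=54, Q→B 4·11=44, R→A 8·5=40, S→A 6·7=42.
Loads: A carries 18/24, B carries 11/15. Service 180; fixed 166; total 346.
Next best feasible plan costs 352.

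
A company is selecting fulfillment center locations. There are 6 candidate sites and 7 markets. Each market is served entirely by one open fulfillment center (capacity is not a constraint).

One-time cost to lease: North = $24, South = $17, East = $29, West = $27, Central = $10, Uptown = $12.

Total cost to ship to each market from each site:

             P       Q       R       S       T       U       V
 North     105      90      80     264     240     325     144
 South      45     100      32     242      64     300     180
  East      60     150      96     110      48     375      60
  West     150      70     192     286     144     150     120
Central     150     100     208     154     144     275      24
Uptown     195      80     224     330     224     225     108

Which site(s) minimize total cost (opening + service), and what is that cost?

Open South, East, West and Central; minimum total cost 562.

For any fixed open set, each market goes to its cheapest open site; total = fixed + service.
{South, East, West, Central}: P→South 45, Q→West 70, R→South 32, S→East 110, T→East 48, U→West 150, V→Central 24. Service 479; fixed 83; total 562.
{South, East, West, Central, Uptown}: service 479 + fixed 95 = 574
{North, South, East, West, Central}: service 479 + fixed 107 = 586
{North, South, East, West, Central, Uptown}: P→South 45, Q→West 70, R→South 32, S→East 110, T→East 48, U→West 150, V→Central 24. Service 479; fixed 119; total 598.
No other subset beats 562.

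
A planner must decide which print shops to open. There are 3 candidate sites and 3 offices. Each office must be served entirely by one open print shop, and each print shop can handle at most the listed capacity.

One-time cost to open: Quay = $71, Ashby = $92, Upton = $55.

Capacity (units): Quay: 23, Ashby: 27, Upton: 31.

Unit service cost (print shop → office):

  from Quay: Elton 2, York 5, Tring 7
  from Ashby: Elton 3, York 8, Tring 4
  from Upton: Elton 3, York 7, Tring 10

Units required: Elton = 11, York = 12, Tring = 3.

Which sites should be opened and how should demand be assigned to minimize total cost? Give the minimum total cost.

Minimum total cost: 202

Open {Upton}: Elton→Upton 3·11=33, York→Upton 7·12=84, Tring→Upton 10·3=30.
Loads: Upton carries 26/31. Service 147; fixed 55; total 202.
Next best feasible plan costs 233.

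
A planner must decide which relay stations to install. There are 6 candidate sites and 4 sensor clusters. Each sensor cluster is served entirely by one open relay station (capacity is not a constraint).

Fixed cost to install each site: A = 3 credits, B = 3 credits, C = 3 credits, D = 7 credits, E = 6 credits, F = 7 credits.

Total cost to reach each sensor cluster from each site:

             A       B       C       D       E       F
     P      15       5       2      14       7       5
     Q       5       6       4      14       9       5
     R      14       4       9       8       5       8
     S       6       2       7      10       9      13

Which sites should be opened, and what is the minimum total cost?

Open B and C; minimum total cost 18.

For any fixed open set, each sensor cluster goes to its cheapest open site; total = fixed + service.
{B, C}: P→C 2, Q→C 4, R→B 4, S→B 2. Service 12; fixed 6; total 18.
{B}: P→B 5, Q→B 6, R→B 4, S→B 2. Service 17; fixed 3; total 20.
{A, B, C}: service 12 + fixed 9 = 21
{A, B, C, D, E, F}: service 12 + fixed 29 = 41
No other subset beats 18.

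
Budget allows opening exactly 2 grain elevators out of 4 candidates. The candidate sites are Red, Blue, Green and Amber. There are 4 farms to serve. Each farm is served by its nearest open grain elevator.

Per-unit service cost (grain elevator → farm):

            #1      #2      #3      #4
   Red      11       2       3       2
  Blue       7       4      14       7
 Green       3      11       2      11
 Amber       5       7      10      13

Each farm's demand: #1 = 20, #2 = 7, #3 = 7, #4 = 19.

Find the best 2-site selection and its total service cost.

With exactly 2 open, each farm uses its cheapest among the chosen.
{Red, Green}: #1→Green 3·20=60, #2→Red 2·7=14, #3→Green 2·7=14, #4→Red 2·19=38. Service cost 126.
{Red, Amber}: service cost 173
{Red, Blue}: service cost 213
Among all 6 size-2 choices, {Red, Green} is lowest.

Choose Red and Green; total service cost 126.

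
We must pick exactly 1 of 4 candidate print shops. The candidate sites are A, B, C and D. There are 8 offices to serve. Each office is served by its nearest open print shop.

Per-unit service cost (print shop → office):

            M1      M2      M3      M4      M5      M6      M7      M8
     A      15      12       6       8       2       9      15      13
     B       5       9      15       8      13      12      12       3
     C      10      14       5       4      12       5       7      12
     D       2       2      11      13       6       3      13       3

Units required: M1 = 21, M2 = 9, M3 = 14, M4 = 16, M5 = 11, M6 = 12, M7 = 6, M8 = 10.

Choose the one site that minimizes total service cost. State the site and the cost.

Choose D only; total service cost 632.

With exactly 1 open, each office uses its cheapest among the chosen.
{D}: M1→D 2·21=42, M2→D 2·9=18, M3→D 11·14=154, M4→D 13·16=208, M5→D 6·11=66, M6→D 3·12=36, M7→D 13·6=78, M8→D 3·10=30. Service cost 632.
{C}: service cost 824
{B}: service cost 913
Among all 4 size-1 choices, {D} is lowest.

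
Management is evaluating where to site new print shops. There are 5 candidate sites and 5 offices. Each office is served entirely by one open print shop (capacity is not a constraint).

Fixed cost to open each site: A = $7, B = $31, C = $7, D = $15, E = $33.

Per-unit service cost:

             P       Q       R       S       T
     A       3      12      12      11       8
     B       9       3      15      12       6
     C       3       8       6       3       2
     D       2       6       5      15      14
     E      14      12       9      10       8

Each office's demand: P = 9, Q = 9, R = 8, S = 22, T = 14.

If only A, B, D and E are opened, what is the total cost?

Each office is assigned to its cheapest site among the open ones.
{A, B, D, E}: P→D 2·9=18, Q→B 3·9=27, R→D 5·8=40, S→E 10·22=220, T→B 6·14=84. Service 389; fixed 86; total 475.

Total cost: 475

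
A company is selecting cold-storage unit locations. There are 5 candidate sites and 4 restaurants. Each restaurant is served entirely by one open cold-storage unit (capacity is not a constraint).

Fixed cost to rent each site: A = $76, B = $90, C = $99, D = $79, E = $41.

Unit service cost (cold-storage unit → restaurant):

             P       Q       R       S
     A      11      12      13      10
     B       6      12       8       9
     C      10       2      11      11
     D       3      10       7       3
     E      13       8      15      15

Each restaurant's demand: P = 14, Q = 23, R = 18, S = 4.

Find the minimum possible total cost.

For any fixed open set, each restaurant goes to its cheapest open site; total = fixed + service.
{C, D}: P→D 3·14=42, Q→C 2·23=46, R→D 7·18=126, S→D 3·4=12. Service 226; fixed 178; total 404.
{C, D, E}: service 226 + fixed 219 = 445
{A, C, D}: P→D 3·14=42, Q→C 2·23=46, R→D 7·18=126, S→D 3·4=12. Service 226; fixed 254; total 480.
{A, B, C, D, E}: service 226 + fixed 385 = 611
No other subset beats 404.

Minimum total cost: 404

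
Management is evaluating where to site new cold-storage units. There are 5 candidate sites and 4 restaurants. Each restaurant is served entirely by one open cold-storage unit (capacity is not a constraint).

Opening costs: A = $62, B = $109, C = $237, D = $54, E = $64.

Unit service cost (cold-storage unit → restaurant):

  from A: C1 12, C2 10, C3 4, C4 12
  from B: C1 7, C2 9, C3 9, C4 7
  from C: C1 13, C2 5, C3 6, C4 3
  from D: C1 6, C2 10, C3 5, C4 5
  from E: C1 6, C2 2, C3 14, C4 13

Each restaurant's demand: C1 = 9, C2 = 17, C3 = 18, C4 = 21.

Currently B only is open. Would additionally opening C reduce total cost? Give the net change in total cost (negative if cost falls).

Current service cost with {B}: 525.
Adding C: each restaurant re-picks its cheapest; new service cost 319, saving 206.
Extra fixed cost: 237. Net change = 237 − 206 = 31.
(Totals: 634 → 665.)

No — net change +31 (cost rises by 31).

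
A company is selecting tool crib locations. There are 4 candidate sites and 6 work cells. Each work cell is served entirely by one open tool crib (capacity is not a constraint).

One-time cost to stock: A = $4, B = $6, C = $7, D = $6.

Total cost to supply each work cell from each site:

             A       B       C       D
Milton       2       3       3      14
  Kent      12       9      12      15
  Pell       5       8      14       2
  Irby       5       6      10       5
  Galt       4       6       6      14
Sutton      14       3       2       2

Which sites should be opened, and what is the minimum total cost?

Open A and D; minimum total cost 37.

For any fixed open set, each work cell goes to its cheapest open site; total = fixed + service.
{A, D}: Milton→A 2, Kent→A 12, Pell→D 2, Irby→A 5, Galt→A 4, Sutton→D 2. Service 27; fixed 10; total 37.
{A, B}: service 28 + fixed 10 = 38
{B, D}: Milton→B 3, Kent→B 9, Pell→D 2, Irby→D 5, Galt→B 6, Sutton→D 2. Service 27; fixed 12; total 39.
{A, B, C, D}: service 24 + fixed 23 = 47
No other subset beats 37.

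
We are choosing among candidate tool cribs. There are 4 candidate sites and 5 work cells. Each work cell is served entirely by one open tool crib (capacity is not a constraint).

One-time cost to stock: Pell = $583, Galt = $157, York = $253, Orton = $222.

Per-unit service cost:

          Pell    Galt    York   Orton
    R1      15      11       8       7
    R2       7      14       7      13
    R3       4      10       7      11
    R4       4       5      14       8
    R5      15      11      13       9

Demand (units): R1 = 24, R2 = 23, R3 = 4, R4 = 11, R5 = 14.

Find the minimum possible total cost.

For any fixed open set, each work cell goes to its cheapest open site; total = fixed + service.
{Orton}: R1→Orton 7·24=168, R2→Orton 13·23=299, R3→Orton 11·4=44, R4→Orton 8·11=88, R5→Orton 9·14=126. Service 725; fixed 222; total 947.
{York}: service 717 + fixed 253 = 970
{Galt}: service 835 + fixed 157 = 992
{Pell, Galt, York, Orton}: R1→Orton 7·24=168, R2→Pell 7·23=161, R3→Pell 4·4=16, R4→Pell 4·11=44, R5→Orton 9·14=126. Service 515; fixed 1215; total 1730.
No other subset beats 947.

Minimum total cost: 947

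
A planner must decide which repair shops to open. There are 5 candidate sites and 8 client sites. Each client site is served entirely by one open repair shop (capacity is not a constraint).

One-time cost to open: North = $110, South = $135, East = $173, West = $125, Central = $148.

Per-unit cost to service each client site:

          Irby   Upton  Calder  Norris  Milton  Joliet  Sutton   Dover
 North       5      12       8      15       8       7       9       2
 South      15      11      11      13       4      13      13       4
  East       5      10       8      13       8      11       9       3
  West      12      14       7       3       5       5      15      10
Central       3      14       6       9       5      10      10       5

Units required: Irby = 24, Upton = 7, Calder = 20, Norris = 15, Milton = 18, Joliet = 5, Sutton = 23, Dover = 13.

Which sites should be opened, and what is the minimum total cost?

Open North and West; minimum total cost 972.

For any fixed open set, each client site goes to its cheapest open site; total = fixed + service.
{North, West}: Irby→North 5·24=120, Upton→North 12·7=84, Calder→West 7·20=140, Norris→West 3·15=45, Milton→West 5·18=90, Joliet→West 5·5=25, Sutton→North 9·23=207, Dover→North 2·13=26. Service 737; fixed 235; total 972.
{Central}: service 860 + fixed 148 = 1008
{West, Central}: Irby→Central 3·24=72, Upton→West 14·7=98, Calder→Central 6·20=120, Norris→West 3·15=45, Milton→West 5·18=90, Joliet→West 5·5=25, Sutton→Central 10·23=230, Dover→Central 5·13=65. Service 745; fixed 273; total 1018.
{North, South, East, West, Central}: service 637 + fixed 691 = 1328
No other subset beats 972.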